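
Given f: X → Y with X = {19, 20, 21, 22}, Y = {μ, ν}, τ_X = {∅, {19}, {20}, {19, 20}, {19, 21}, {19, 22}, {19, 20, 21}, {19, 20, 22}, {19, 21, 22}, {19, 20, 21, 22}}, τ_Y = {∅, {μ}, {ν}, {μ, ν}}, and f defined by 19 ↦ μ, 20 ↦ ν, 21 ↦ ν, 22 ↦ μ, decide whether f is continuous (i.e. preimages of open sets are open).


f is NOT continuous.

Compute f^{-1}(U) for each U ∈ τ_Y:
  U = ∅: f^{-1}(U) = ∅ ∈ τ_X ✓.
  U = {μ}: f^{-1}(U) = {19, 22} ∈ τ_X ✓.
  U = {ν}: f^{-1}(U) = {20, 21} ∉ τ_X ✗.
  U = {μ, ν}: f^{-1}(U) = {19, 20, 21, 22} ∈ τ_X ✓.
Found U = {ν} with f^{-1}(U) = {20, 21} not in τ_X. Therefore f is NOT continuous.


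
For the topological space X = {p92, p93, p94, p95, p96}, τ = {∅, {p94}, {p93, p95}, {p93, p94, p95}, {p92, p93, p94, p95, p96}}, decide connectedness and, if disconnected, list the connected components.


(X, τ) is connected.

Find clopen sets (U ∈ τ with X ∖ U ∈ τ):
  U = ∅, X ∖ U = {p92, p93, p94, p95, p96} — both open, so U is clopen.
  U = {p92, p93, p94, p95, p96}, X ∖ U = ∅ — both open, so U is clopen.
Only trivial clopens (∅ and X) exist, so (X, τ) is connected.
Compute connected components by grouping points that agree on all clopens:
  component: {p92, p93, p94, p95, p96}


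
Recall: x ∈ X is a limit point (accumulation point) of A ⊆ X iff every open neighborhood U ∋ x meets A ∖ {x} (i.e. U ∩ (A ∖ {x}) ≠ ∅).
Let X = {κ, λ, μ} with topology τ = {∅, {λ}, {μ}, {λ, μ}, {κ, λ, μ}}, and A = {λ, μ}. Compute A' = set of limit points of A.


A' = {κ}

For each x ∈ X, list the open sets U ∈ τ with x ∈ U, then check whether U ∩ (A ∖ {x}) ≠ ∅ for every such U.
  x = κ: opens ∋ x are {κ, λ, μ}; each meets A ∖ {κ}, so x IS a limit point.
  x = λ: open {λ} ∋ x has {λ} ∩ (A ∖ {λ}) = ∅, so x is NOT a limit point.
  x = μ: open {μ} ∋ x has {μ} ∩ (A ∖ {μ}) = ∅, so x is NOT a limit point.
Collecting: A' = {κ}.


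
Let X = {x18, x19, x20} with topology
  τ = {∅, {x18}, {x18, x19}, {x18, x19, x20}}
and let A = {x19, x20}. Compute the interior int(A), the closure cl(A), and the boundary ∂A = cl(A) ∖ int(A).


int(A) = ∅, cl(A) = {x19, x20}, ∂A = {x19, x20}.

Closed sets in (X, τ) are complements of opens:
  closed(X, τ) = {∅, {x20}, {x19, x20}, {x18, x19, x20}}.
int(A) = ⋃ {U ∈ τ : U ⊆ A}. Opens contained in A: ∅.
Taking the union of these: int(A) = ∅.
cl(A) = ⋂ {C closed : A ⊆ C}. Closed sets containing A: {x19, x20}, {x18, x19, x20}.
Intersecting these: cl(A) = {x19, x20}.
∂A = cl(A) ∖ int(A) = {x19, x20} ∖ ∅ = {x19, x20}.


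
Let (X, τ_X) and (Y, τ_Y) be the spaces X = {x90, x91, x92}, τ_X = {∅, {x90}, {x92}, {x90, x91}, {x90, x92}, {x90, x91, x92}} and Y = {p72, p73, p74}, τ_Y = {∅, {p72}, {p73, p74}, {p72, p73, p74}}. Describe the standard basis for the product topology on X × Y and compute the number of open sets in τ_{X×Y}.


Basis B = {∅ × ∅, {x90} × {p72}, {x92} × {p72}, {x90, x91} × {p72}, {x90, x92} × {p72}, {x90} × {p73, p74}, {x92} × {p73, p74}, {x90} × {p72, p73, p74}, {x90, x91, x92} × {p72}, {x92} × {p72, p73, p74}, {x90, x91} × {p73, p74}, {x90, x92} × {p73, p74}, {x90, x91} × {p72, p73, p74}, {x90, x92} × {p72, p73, p74}, {x90, x91, x92} × {p73, p74}, {x90, x91, x92} × {p72, p73, p74}}; |τ_{X×Y}| = 36.

Enumerate products U × V with U ∈ τ_X, V ∈ τ_Y (deduplicated):
  ∅ × ∅ = {} (∅)
  {x90} × {p72} = {(x90,p72)}
  {x92} × {p72} = {(x92,p72)}
  {x90, x91} × {p72} = {(x90,p72), (x91,p72)}
  {x90, x92} × {p72} = {(x90,p72), (x92,p72)}
  {x90} × {p73, p74} = {(x90,p73), (x90,p74)}
  {x92} × {p73, p74} = {(x92,p73), (x92,p74)}
  {x90} × {p72, p73, p74} = {(x90,p72), (x90,p73), (x90,p74)}
  {x90, x91, x92} × {p72} = {(x90,p72), (x91,p72), (x92,p72)}
  {x92} × {p72, p73, p74} = {(x92,p72), (x92,p73), (x92,p74)}
  {x90, x91} × {p73, p74} = {(x90,p73), (x90,p74), (x91,p73), (x91,p74)}
  {x90, x92} × {p73, p74} = {(x90,p73), (x90,p74), (x92,p73), (x92,p74)}
  {x90, x91} × {p72, p73, p74} = {(x90,p72), (x90,p73), (x90,p74), (x91,p72), (x91,p73), (x91,p74)}
  {x90, x92} × {p72, p73, p74} = {(x90,p72), (x90,p73), (x90,p74), (x92,p72), (x92,p73), (x92,p74)}
  {x90, x91, x92} × {p73, p74} = {(x90,p73), (x90,p74), (x91,p73), (x91,p74), (x92,p73), (x92,p74)}
  {x90, x91, x92} × {p72, p73, p74} = {(x90,p72), (x90,p73), (x90,p74), (x91,p72), (x91,p73), (x91,p74), (x92,p72), (x92,p73), (x92,p74)}
These 16 distinct sets form the basis B.
Close under arbitrary unions to get τ_{X×Y}; counting gives |τ_{X×Y}| = 36.


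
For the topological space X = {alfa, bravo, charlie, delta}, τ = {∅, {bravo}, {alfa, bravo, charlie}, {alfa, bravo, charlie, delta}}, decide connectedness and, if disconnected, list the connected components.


(X, τ) is connected.

Find clopen sets (U ∈ τ with X ∖ U ∈ τ):
  U = ∅, X ∖ U = {alfa, bravo, charlie, delta} — both open, so U is clopen.
  U = {alfa, bravo, charlie, delta}, X ∖ U = ∅ — both open, so U is clopen.
Only trivial clopens (∅ and X) exist, so (X, τ) is connected.
Compute connected components by grouping points that agree on all clopens:
  component: {alfa, bravo, charlie, delta}


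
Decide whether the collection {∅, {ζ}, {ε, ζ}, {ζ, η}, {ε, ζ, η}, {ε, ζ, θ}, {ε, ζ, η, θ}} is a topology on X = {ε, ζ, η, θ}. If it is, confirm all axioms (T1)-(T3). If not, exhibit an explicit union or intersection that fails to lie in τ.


τ IS a topology on X.

Axiom (T1): ∅ ∈ τ? Yes; X ∈ τ? Yes.
Axiom (T2/T3): check pairwise unions and intersections of members of τ.
All pairwise intersections and unions checked — each lies in τ. Therefore τ satisfies (T1), (T2), (T3): it IS a topology on X.


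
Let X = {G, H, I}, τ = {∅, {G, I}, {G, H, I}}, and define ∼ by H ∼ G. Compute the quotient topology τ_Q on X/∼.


X/∼ = {[G=H], [I]}; |τ_Q| = 2.

Equivalence classes: [G=H], [I].
Quotient map π: X → X/∼ sends G ↦ [G=H], H ↦ [G=H], I ↦ [I].
For each subset V ⊆ X/∼, compute π^{-1}(V) ⊆ X and check whether π^{-1}(V) ∈ τ. V is open in τ_Q iff π^{-1}(V) ∈ τ.
  V = {}: π^{-1}(V) = ∅ ∈ τ ✓.
  V = {[G=H]}: π^{-1}(V) = {G, H} ∉ τ ✗.
  V = {[I]}: π^{-1}(V) = {I} ∉ τ ✗.
  V = {[G=H], [I]}: π^{-1}(V) = {G, H, I} ∈ τ ✓.
Open sets in the quotient: τ_Q = {{}, {[G=H], [I]}} (2 elements).


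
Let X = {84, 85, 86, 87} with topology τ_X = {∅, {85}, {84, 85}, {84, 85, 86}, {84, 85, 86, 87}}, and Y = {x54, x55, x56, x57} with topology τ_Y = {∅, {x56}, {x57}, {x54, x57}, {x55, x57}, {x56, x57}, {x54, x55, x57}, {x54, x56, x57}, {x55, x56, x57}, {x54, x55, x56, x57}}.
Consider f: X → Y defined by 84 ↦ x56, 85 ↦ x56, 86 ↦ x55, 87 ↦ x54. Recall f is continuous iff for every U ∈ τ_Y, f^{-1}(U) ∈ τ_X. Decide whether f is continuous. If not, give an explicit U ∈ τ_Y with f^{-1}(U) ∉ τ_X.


f is NOT continuous.

Compute f^{-1}(U) for each U ∈ τ_Y:
  U = ∅: f^{-1}(U) = ∅ ∈ τ_X ✓.
  U = {x56}: f^{-1}(U) = {84, 85} ∈ τ_X ✓.
  U = {x57}: f^{-1}(U) = ∅ ∈ τ_X ✓.
  U = {x54, x57}: f^{-1}(U) = {87} ∉ τ_X ✗.
  U = {x55, x57}: f^{-1}(U) = {86} ∉ τ_X ✗.
  U = {x56, x57}: f^{-1}(U) = {84, 85} ∈ τ_X ✓.
  U = {x54, x55, x57}: f^{-1}(U) = {86, 87} ∉ τ_X ✗.
  U = {x54, x56, x57}: f^{-1}(U) = {84, 85, 87} ∉ τ_X ✗.
  U = {x55, x56, x57}: f^{-1}(U) = {84, 85, 86} ∈ τ_X ✓.
  U = {x54, x55, x56, x57}: f^{-1}(U) = {84, 85, 86, 87} ∈ τ_X ✓.
Found U = {x54, x57} with f^{-1}(U) = {87} not in τ_X. Therefore f is NOT continuous.


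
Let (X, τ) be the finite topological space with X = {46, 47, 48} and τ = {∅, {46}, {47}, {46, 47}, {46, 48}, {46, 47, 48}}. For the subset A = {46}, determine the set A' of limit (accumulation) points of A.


A' = {48}

For each x ∈ X, list the open sets U ∈ τ with x ∈ U, then check whether U ∩ (A ∖ {x}) ≠ ∅ for every such U.
  x = 46: open {46} ∋ x has {46} ∩ (A ∖ {46}) = ∅, so x is NOT a limit point.
  x = 47: open {47} ∋ x has {47} ∩ (A ∖ {47}) = ∅, so x is NOT a limit point.
  x = 48: opens ∋ x are {46, 48}, {46, 47, 48}; each meets A ∖ {48}, so x IS a limit point.
Collecting: A' = {48}.


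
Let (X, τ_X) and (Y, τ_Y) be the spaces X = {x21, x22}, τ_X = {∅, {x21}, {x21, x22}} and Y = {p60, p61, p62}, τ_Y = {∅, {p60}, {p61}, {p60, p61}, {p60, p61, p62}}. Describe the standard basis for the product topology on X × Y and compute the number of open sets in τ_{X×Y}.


Basis B = {∅ × ∅, {x21} × {p60}, {x21} × {p61}, {x21} × {p60, p61}, {x21, x22} × {p60}, {x21, x22} × {p61}, {x21} × {p60, p61, p62}, {x21, x22} × {p60, p61}, {x21, x22} × {p60, p61, p62}}; |τ_{X×Y}| = 14.

Enumerate products U × V with U ∈ τ_X, V ∈ τ_Y (deduplicated):
  ∅ × ∅ = {} (∅)
  {x21} × {p60} = {(x21,p60)}
  {x21} × {p61} = {(x21,p61)}
  {x21} × {p60, p61} = {(x21,p60), (x21,p61)}
  {x21, x22} × {p60} = {(x21,p60), (x22,p60)}
  {x21, x22} × {p61} = {(x21,p61), (x22,p61)}
  {x21} × {p60, p61, p62} = {(x21,p60), (x21,p61), (x21,p62)}
  {x21, x22} × {p60, p61} = {(x21,p60), (x21,p61), (x22,p60), (x22,p61)}
  {x21, x22} × {p60, p61, p62} = {(x21,p60), (x21,p61), (x21,p62), (x22,p60), (x22,p61), (x22,p62)}
These 9 distinct sets form the basis B.
Close under arbitrary unions to get τ_{X×Y}; counting gives |τ_{X×Y}| = 14.


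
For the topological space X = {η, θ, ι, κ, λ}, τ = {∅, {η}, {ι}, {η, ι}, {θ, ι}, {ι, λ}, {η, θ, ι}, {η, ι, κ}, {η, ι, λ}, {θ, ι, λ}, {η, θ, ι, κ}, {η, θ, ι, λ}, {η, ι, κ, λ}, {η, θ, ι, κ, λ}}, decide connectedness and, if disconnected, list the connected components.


(X, τ) is connected.

Find clopen sets (U ∈ τ with X ∖ U ∈ τ):
  U = ∅, X ∖ U = {η, θ, ι, κ, λ} — both open, so U is clopen.
  U = {η, θ, ι, κ, λ}, X ∖ U = ∅ — both open, so U is clopen.
Only trivial clopens (∅ and X) exist, so (X, τ) is connected.
Compute connected components by grouping points that agree on all clopens:
  component: {η, θ, ι, κ, λ}


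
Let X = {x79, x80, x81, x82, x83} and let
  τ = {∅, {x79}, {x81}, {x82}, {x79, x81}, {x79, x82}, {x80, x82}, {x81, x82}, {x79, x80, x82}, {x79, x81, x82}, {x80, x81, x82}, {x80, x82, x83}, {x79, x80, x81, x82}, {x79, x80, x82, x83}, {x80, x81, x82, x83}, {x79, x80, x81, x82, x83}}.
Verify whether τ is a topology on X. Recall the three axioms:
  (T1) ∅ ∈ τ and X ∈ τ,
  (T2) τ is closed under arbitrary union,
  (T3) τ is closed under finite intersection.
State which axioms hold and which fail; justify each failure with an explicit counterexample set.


τ IS a topology on X.

Axiom (T1): ∅ ∈ τ? Yes; X ∈ τ? Yes.
Axiom (T2/T3): check pairwise unions and intersections of members of τ.
All pairwise intersections and unions checked — each lies in τ. Therefore τ satisfies (T1), (T2), (T3): it IS a topology on X.


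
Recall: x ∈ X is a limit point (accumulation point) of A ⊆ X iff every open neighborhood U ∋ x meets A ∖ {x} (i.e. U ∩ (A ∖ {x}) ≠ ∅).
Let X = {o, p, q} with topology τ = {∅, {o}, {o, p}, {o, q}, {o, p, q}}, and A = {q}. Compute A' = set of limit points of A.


A' = ∅

For each x ∈ X, list the open sets U ∈ τ with x ∈ U, then check whether U ∩ (A ∖ {x}) ≠ ∅ for every such U.
  x = o: open {o} ∋ x has {o} ∩ (A ∖ {o}) = ∅, so x is NOT a limit point.
  x = p: open {o, p} ∋ x has {o, p} ∩ (A ∖ {p}) = ∅, so x is NOT a limit point.
  x = q: open {o, q} ∋ x has {o, q} ∩ (A ∖ {q}) = ∅, so x is NOT a limit point.
Collecting: A' = ∅.


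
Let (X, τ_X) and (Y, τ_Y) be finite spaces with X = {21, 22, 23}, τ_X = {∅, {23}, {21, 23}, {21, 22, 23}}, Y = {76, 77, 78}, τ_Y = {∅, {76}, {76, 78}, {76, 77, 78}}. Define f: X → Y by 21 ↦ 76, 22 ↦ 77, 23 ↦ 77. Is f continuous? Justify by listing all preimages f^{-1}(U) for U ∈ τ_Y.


f is NOT continuous.

Compute f^{-1}(U) for each U ∈ τ_Y:
  U = ∅: f^{-1}(U) = ∅ ∈ τ_X ✓.
  U = {76}: f^{-1}(U) = {21} ∉ τ_X ✗.
  U = {76, 78}: f^{-1}(U) = {21} ∉ τ_X ✗.
  U = {76, 77, 78}: f^{-1}(U) = {21, 22, 23} ∈ τ_X ✓.
Found U = {76} with f^{-1}(U) = {21} not in τ_X. Therefore f is NOT continuous.


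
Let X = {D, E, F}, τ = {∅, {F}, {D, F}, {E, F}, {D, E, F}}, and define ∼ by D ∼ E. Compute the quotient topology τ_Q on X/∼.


X/∼ = {[D=E], [F]}; |τ_Q| = 3.

Equivalence classes: [D=E], [F].
Quotient map π: X → X/∼ sends D ↦ [D=E], E ↦ [D=E], F ↦ [F].
For each subset V ⊆ X/∼, compute π^{-1}(V) ⊆ X and check whether π^{-1}(V) ∈ τ. V is open in τ_Q iff π^{-1}(V) ∈ τ.
  V = {}: π^{-1}(V) = ∅ ∈ τ ✓.
  V = {[D=E]}: π^{-1}(V) = {D, E} ∉ τ ✗.
  V = {[F]}: π^{-1}(V) = {F} ∈ τ ✓.
  V = {[D=E], [F]}: π^{-1}(V) = {D, E, F} ∈ τ ✓.
Open sets in the quotient: τ_Q = {{}, {[F]}, {[D=E], [F]}} (3 elements).


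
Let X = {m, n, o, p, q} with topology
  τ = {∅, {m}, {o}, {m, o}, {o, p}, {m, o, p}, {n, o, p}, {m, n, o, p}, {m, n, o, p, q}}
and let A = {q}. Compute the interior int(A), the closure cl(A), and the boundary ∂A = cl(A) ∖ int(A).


int(A) = ∅, cl(A) = {q}, ∂A = {q}.

Closed sets in (X, τ) are complements of opens:
  closed(X, τ) = {∅, {q}, {m, q}, {n, q}, {m, n, q}, {n, p, q}, {m, n, p, q}, {n, o, p, q}, {m, n, o, p, q}}.
int(A) = ⋃ {U ∈ τ : U ⊆ A}. Opens contained in A: ∅.
Taking the union of these: int(A) = ∅.
cl(A) = ⋂ {C closed : A ⊆ C}. Closed sets containing A: {q}, {m, q}, {n, q}, {m, n, q}, {n, p, q}, {m, n, p, q}, {n, o, p, q}, {m, n, o, p, q}.
Intersecting these: cl(A) = {q}.
∂A = cl(A) ∖ int(A) = {q} ∖ ∅ = {q}.


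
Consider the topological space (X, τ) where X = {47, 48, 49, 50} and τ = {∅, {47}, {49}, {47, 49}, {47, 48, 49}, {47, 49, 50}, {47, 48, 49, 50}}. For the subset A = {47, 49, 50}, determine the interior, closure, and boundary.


int(A) = {47, 49, 50}, cl(A) = {47, 48, 49, 50}, ∂A = {48}.

Closed sets in (X, τ) are complements of opens:
  closed(X, τ) = {∅, {48}, {50}, {48, 50}, {47, 48, 50}, {48, 49, 50}, {47, 48, 49, 50}}.
int(A) = ⋃ {U ∈ τ : U ⊆ A}. Opens contained in A: ∅, {47}, {49}, {47, 49}, {47, 49, 50}.
Taking the union of these: int(A) = {47, 49, 50}.
cl(A) = ⋂ {C closed : A ⊆ C}. Closed sets containing A: {47, 48, 49, 50}.
Intersecting these: cl(A) = {47, 48, 49, 50}.
∂A = cl(A) ∖ int(A) = {47, 48, 49, 50} ∖ {47, 49, 50} = {48}.


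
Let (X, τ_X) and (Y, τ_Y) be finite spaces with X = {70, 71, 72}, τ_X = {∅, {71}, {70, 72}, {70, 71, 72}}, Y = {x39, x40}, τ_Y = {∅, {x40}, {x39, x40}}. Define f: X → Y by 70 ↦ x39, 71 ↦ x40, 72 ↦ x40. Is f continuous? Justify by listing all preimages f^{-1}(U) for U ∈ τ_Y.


f is NOT continuous.

Compute f^{-1}(U) for each U ∈ τ_Y:
  U = ∅: f^{-1}(U) = ∅ ∈ τ_X ✓.
  U = {x40}: f^{-1}(U) = {71, 72} ∉ τ_X ✗.
  U = {x39, x40}: f^{-1}(U) = {70, 71, 72} ∈ τ_X ✓.
Found U = {x40} with f^{-1}(U) = {71, 72} not in τ_X. Therefore f is NOT continuous.


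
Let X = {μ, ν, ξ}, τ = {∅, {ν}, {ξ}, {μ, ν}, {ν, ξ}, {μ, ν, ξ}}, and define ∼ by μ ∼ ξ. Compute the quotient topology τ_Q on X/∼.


X/∼ = {[μ=ξ], [ν]}; |τ_Q| = 3.

Equivalence classes: [μ=ξ], [ν].
Quotient map π: X → X/∼ sends μ ↦ [μ=ξ], ν ↦ [ν], ξ ↦ [μ=ξ].
For each subset V ⊆ X/∼, compute π^{-1}(V) ⊆ X and check whether π^{-1}(V) ∈ τ. V is open in τ_Q iff π^{-1}(V) ∈ τ.
  V = {}: π^{-1}(V) = ∅ ∈ τ ✓.
  V = {[μ=ξ]}: π^{-1}(V) = {μ, ξ} ∉ τ ✗.
  V = {[ν]}: π^{-1}(V) = {ν} ∈ τ ✓.
  V = {[μ=ξ], [ν]}: π^{-1}(V) = {μ, ν, ξ} ∈ τ ✓.
Open sets in the quotient: τ_Q = {{}, {[ν]}, {[μ=ξ], [ν]}} (3 elements).


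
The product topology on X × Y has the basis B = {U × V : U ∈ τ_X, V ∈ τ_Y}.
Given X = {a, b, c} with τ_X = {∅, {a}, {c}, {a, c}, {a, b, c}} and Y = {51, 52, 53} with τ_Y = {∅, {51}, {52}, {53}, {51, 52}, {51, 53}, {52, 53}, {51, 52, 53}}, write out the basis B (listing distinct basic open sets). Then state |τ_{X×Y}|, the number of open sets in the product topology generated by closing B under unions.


Basis B = {∅ × ∅, {a} × {51}, {a} × {52}, {a} × {53}, {c} × {51}, {c} × {52}, {c} × {53}, {a} × {51, 52}, {a} × {51, 53}, {a, c} × {51}, {a} × {52, 53}, {a, c} × {52}, {a, c} × {53}, {c} × {51, 52}, {c} × {51, 53}, {c} × {52, 53}, {a} × {51, 52, 53}, {a, b, c} × {51}, {a, b, c} × {52}, {a, b, c} × {53}, {c} × {51, 52, 53}, {a, c} × {51, 52}, {a, c} × {51, 53}, {a, c} × {52, 53}, {a, c} × {51, 52, 53}, {a, b, c} × {51, 52}, {a, b, c} × {51, 53}, {a, b, c} × {52, 53}, {a, b, c} × {51, 52, 53}}; |τ_{X×Y}| = 125.

Enumerate products U × V with U ∈ τ_X, V ∈ τ_Y (deduplicated):
  ∅ × ∅ = {} (∅)
  {a} × {51} = {(a,51)}
  {a} × {52} = {(a,52)}
  {a} × {53} = {(a,53)}
  {c} × {51} = {(c,51)}
  {c} × {52} = {(c,52)}
  {c} × {53} = {(c,53)}
  {a} × {51, 52} = {(a,51), (a,52)}
  {a} × {51, 53} = {(a,51), (a,53)}
  {a, c} × {51} = {(a,51), (c,51)}
  {a} × {52, 53} = {(a,52), (a,53)}
  {a, c} × {52} = {(a,52), (c,52)}
  {a, c} × {53} = {(a,53), (c,53)}
  {c} × {51, 52} = {(c,51), (c,52)}
  {c} × {51, 53} = {(c,51), (c,53)}
  {c} × {52, 53} = {(c,52), (c,53)}
  {a} × {51, 52, 53} = {(a,51), (a,52), (a,53)}
  {a, b, c} × {51} = {(a,51), (b,51), (c,51)}
  {a, b, c} × {52} = {(a,52), (b,52), (c,52)}
  {a, b, c} × {53} = {(a,53), (b,53), (c,53)}
  {c} × {51, 52, 53} = {(c,51), (c,52), (c,53)}
  {a, c} × {51, 52} = {(a,51), (a,52), (c,51), (c,52)}
  {a, c} × {51, 53} = {(a,51), (a,53), (c,51), (c,53)}
  {a, c} × {52, 53} = {(a,52), (a,53), (c,52), (c,53)}
  {a, c} × {51, 52, 53} = {(a,51), (a,52), (a,53), (c,51), (c,52), (c,53)}
  {a, b, c} × {51, 52} = {(a,51), (a,52), (b,51), (b,52), (c,51), (c,52)}
  {a, b, c} × {51, 53} = {(a,51), (a,53), (b,51), (b,53), (c,51), (c,53)}
  {a, b, c} × {52, 53} = {(a,52), (a,53), (b,52), (b,53), (c,52), (c,53)}
  {a, b, c} × {51, 52, 53} = {(a,51), (a,52), (a,53), (b,51), (b,52), (b,53), (c,51), (c,52), (c,53)}
These 29 distinct sets form the basis B.
Close under arbitrary unions to get τ_{X×Y}; counting gives |τ_{X×Y}| = 125.


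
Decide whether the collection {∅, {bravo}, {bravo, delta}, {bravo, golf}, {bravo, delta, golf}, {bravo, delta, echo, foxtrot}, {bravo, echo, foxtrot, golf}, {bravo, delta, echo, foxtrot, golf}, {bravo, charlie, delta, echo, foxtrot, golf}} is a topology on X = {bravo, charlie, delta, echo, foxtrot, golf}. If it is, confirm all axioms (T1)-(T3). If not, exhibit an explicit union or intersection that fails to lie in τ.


τ is NOT a topology on X.

Axiom (T1): ∅ ∈ τ? Yes; X ∈ τ? Yes.
Axiom (T2/T3): check pairwise unions and intersections of members of τ.
Counterexample for (T3): {bravo, delta, echo, foxtrot} ∩ {bravo, echo, foxtrot, golf} = {bravo, echo, foxtrot} ∉ τ. Therefore τ is NOT a topology.


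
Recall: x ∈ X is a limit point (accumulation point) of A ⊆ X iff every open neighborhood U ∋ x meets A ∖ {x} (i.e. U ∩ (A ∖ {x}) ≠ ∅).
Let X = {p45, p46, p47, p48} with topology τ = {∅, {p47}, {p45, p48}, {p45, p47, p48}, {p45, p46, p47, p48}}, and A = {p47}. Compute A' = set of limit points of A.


A' = {p46}

For each x ∈ X, list the open sets U ∈ τ with x ∈ U, then check whether U ∩ (A ∖ {x}) ≠ ∅ for every such U.
  x = p45: open {p45, p48} ∋ x has {p45, p48} ∩ (A ∖ {p45}) = ∅, so x is NOT a limit point.
  x = p46: opens ∋ x are {p45, p46, p47, p48}; each meets A ∖ {p46}, so x IS a limit point.
  x = p47: open {p47} ∋ x has {p47} ∩ (A ∖ {p47}) = ∅, so x is NOT a limit point.
  x = p48: open {p45, p48} ∋ x has {p45, p48} ∩ (A ∖ {p48}) = ∅, so x is NOT a limit point.
Collecting: A' = {p46}.


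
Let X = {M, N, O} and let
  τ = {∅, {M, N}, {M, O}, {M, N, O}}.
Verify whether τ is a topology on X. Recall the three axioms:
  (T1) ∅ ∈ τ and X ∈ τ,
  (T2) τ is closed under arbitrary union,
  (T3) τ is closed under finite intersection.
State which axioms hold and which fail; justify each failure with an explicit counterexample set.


τ is NOT a topology on X.

Axiom (T1): ∅ ∈ τ? Yes; X ∈ τ? Yes.
Axiom (T2/T3): check pairwise unions and intersections of members of τ.
Counterexample for (T3): {M, N} ∩ {M, O} = {M} ∉ τ. Therefore τ is NOT a topology.


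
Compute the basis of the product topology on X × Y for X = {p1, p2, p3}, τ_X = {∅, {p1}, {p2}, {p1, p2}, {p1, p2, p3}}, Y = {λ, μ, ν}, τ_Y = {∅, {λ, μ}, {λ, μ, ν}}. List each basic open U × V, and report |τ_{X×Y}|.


Basis B = {∅ × ∅, {p1} × {λ, μ}, {p2} × {λ, μ}, {p1} × {λ, μ, ν}, {p2} × {λ, μ, ν}, {p1, p2} × {λ, μ}, {p1, p2} × {λ, μ, ν}, {p1, p2, p3} × {λ, μ}, {p1, p2, p3} × {λ, μ, ν}}; |τ_{X×Y}| = 14.

Enumerate products U × V with U ∈ τ_X, V ∈ τ_Y (deduplicated):
  ∅ × ∅ = {} (∅)
  {p1} × {λ, μ} = {(p1,λ), (p1,μ)}
  {p2} × {λ, μ} = {(p2,λ), (p2,μ)}
  {p1} × {λ, μ, ν} = {(p1,λ), (p1,μ), (p1,ν)}
  {p2} × {λ, μ, ν} = {(p2,λ), (p2,μ), (p2,ν)}
  {p1, p2} × {λ, μ} = {(p1,λ), (p1,μ), (p2,λ), (p2,μ)}
  {p1, p2} × {λ, μ, ν} = {(p1,λ), (p1,μ), (p1,ν), (p2,λ), (p2,μ), (p2,ν)}
  {p1, p2, p3} × {λ, μ} = {(p1,λ), (p1,μ), (p2,λ), (p2,μ), (p3,λ), (p3,μ)}
  {p1, p2, p3} × {λ, μ, ν} = {(p1,λ), (p1,μ), (p1,ν), (p2,λ), (p2,μ), (p2,ν), (p3,λ), (p3,μ), (p3,ν)}
These 9 distinct sets form the basis B.
Close under arbitrary unions to get τ_{X×Y}; counting gives |τ_{X×Y}| = 14.


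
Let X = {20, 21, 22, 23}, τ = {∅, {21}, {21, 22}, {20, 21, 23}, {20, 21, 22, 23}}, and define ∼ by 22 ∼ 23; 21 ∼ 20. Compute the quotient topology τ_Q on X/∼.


X/∼ = {[20=21], [22=23]}; |τ_Q| = 2.

Equivalence classes: [20=21], [22=23].
Quotient map π: X → X/∼ sends 20 ↦ [20=21], 21 ↦ [20=21], 22 ↦ [22=23], 23 ↦ [22=23].
For each subset V ⊆ X/∼, compute π^{-1}(V) ⊆ X and check whether π^{-1}(V) ∈ τ. V is open in τ_Q iff π^{-1}(V) ∈ τ.
  V = {}: π^{-1}(V) = ∅ ∈ τ ✓.
  V = {[20=21]}: π^{-1}(V) = {20, 21} ∉ τ ✗.
  V = {[22=23]}: π^{-1}(V) = {22, 23} ∉ τ ✗.
  V = {[20=21], [22=23]}: π^{-1}(V) = {20, 21, 22, 23} ∈ τ ✓.
Open sets in the quotient: τ_Q = {{}, {[20=21], [22=23]}} (2 elements).


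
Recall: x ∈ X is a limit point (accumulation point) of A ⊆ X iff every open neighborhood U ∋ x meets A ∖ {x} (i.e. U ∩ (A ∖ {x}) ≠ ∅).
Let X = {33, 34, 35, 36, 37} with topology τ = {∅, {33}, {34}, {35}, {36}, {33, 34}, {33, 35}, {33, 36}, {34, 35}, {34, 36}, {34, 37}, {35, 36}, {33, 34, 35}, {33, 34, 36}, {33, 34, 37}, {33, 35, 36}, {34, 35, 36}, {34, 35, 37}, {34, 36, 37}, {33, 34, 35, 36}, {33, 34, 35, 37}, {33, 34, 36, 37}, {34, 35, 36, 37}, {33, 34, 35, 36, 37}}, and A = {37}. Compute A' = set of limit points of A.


A' = ∅

For each x ∈ X, list the open sets U ∈ τ with x ∈ U, then check whether U ∩ (A ∖ {x}) ≠ ∅ for every such U.
  x = 33: open {33} ∋ x has {33} ∩ (A ∖ {33}) = ∅, so x is NOT a limit point.
  x = 34: open {34} ∋ x has {34} ∩ (A ∖ {34}) = ∅, so x is NOT a limit point.
  x = 35: open {35} ∋ x has {35} ∩ (A ∖ {35}) = ∅, so x is NOT a limit point.
  x = 36: open {36} ∋ x has {36} ∩ (A ∖ {36}) = ∅, so x is NOT a limit point.
  x = 37: open {34, 37} ∋ x has {34, 37} ∩ (A ∖ {37}) = ∅, so x is NOT a limit point.
Collecting: A' = ∅.


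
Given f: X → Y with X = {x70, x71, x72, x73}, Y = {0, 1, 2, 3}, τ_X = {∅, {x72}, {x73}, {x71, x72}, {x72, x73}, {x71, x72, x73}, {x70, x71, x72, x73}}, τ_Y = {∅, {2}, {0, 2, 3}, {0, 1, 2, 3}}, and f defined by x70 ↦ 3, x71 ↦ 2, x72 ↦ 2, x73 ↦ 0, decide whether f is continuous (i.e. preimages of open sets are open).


f IS continuous.

Compute f^{-1}(U) for each U ∈ τ_Y:
  U = ∅: f^{-1}(U) = ∅ ∈ τ_X ✓.
  U = {2}: f^{-1}(U) = {x71, x72} ∈ τ_X ✓.
  U = {0, 2, 3}: f^{-1}(U) = {x70, x71, x72, x73} ∈ τ_X ✓.
  U = {0, 1, 2, 3}: f^{-1}(U) = {x70, x71, x72, x73} ∈ τ_X ✓.
Every preimage lies in τ_X, so f IS continuous.


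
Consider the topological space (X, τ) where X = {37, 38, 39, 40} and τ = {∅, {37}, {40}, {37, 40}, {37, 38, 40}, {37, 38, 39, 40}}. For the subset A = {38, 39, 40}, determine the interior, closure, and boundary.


int(A) = {40}, cl(A) = {38, 39, 40}, ∂A = {38, 39}.

Closed sets in (X, τ) are complements of opens:
  closed(X, τ) = {∅, {39}, {38, 39}, {37, 38, 39}, {38, 39, 40}, {37, 38, 39, 40}}.
int(A) = ⋃ {U ∈ τ : U ⊆ A}. Opens contained in A: ∅, {40}.
Taking the union of these: int(A) = {40}.
cl(A) = ⋂ {C closed : A ⊆ C}. Closed sets containing A: {38, 39, 40}, {37, 38, 39, 40}.
Intersecting these: cl(A) = {38, 39, 40}.
∂A = cl(A) ∖ int(A) = {38, 39, 40} ∖ {40} = {38, 39}.


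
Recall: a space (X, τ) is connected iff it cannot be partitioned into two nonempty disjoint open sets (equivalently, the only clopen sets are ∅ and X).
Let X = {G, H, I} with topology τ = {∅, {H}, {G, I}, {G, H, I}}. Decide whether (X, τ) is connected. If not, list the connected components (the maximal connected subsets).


(X, τ) is disconnected; components = [{H}, {G, I}].

Find clopen sets (U ∈ τ with X ∖ U ∈ τ):
  U = ∅, X ∖ U = {G, H, I} — both open, so U is clopen.
  U = {H}, X ∖ U = {G, I} — both open, so U is clopen.
  U = {G, I}, X ∖ U = {H} — both open, so U is clopen.
  U = {G, H, I}, X ∖ U = ∅ — both open, so U is clopen.
Nontrivial clopen(s) exist: e.g. {G, I}. So (X, τ) is disconnected.
Compute connected components by grouping points that agree on all clopens:
  component: {H}
  component: {G, I}


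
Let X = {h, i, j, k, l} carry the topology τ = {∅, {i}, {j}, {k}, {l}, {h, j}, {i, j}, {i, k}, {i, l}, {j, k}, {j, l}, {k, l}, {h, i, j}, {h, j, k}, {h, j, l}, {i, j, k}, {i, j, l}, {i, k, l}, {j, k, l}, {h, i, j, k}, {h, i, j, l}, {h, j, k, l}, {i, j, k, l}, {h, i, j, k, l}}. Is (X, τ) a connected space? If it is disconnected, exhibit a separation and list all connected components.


(X, τ) is disconnected; components = [{i}, {k}, {l}, {h, j}].

Find clopen sets (U ∈ τ with X ∖ U ∈ τ):
  U = ∅, X ∖ U = {h, i, j, k, l} — both open, so U is clopen.
  U = {i}, X ∖ U = {h, j, k, l} — both open, so U is clopen.
  U = {k}, X ∖ U = {h, i, j, l} — both open, so U is clopen.
  U = {l}, X ∖ U = {h, i, j, k} — both open, so U is clopen.
  U = {h, j}, X ∖ U = {i, k, l} — both open, so U is clopen.
  U = {i, k}, X ∖ U = {h, j, l} — both open, so U is clopen.
  U = {i, l}, X ∖ U = {h, j, k} — both open, so U is clopen.
  U = {k, l}, X ∖ U = {h, i, j} — both open, so U is clopen.
  U = {h, i, j}, X ∖ U = {k, l} — both open, so U is clopen.
  U = {h, j, k}, X ∖ U = {i, l} — both open, so U is clopen.
  U = {h, j, l}, X ∖ U = {i, k} — both open, so U is clopen.
  U = {i, k, l}, X ∖ U = {h, j} — both open, so U is clopen.
  U = {h, i, j, k}, X ∖ U = {l} — both open, so U is clopen.
  U = {h, i, j, l}, X ∖ U = {k} — both open, so U is clopen.
  U = {h, j, k, l}, X ∖ U = {i} — both open, so U is clopen.
  U = {h, i, j, k, l}, X ∖ U = ∅ — both open, so U is clopen.
Nontrivial clopen(s) exist: e.g. {k, l}. So (X, τ) is disconnected.
Compute connected components by grouping points that agree on all clopens:
  component: {i}
  component: {k}
  component: {l}
  component: {h, j}


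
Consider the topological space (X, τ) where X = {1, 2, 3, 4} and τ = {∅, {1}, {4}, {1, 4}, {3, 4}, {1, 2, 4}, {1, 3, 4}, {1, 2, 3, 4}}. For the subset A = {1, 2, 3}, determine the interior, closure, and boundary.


int(A) = {1}, cl(A) = {1, 2, 3}, ∂A = {2, 3}.

Closed sets in (X, τ) are complements of opens:
  closed(X, τ) = {∅, {2}, {3}, {1, 2}, {2, 3}, {1, 2, 3}, {2, 3, 4}, {1, 2, 3, 4}}.
int(A) = ⋃ {U ∈ τ : U ⊆ A}. Opens contained in A: ∅, {1}.
Taking the union of these: int(A) = {1}.
cl(A) = ⋂ {C closed : A ⊆ C}. Closed sets containing A: {1, 2, 3}, {1, 2, 3, 4}.
Intersecting these: cl(A) = {1, 2, 3}.
∂A = cl(A) ∖ int(A) = {1, 2, 3} ∖ {1} = {2, 3}.


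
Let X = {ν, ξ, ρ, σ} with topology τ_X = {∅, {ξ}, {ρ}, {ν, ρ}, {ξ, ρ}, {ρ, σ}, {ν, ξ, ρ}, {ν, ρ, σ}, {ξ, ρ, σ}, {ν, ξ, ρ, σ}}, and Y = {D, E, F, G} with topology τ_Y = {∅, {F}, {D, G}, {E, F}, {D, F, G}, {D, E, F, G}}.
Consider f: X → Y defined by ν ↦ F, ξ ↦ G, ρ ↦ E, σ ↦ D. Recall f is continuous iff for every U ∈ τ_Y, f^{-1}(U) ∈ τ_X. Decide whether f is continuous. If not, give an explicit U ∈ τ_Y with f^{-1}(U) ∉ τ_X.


f is NOT continuous.

Compute f^{-1}(U) for each U ∈ τ_Y:
  U = ∅: f^{-1}(U) = ∅ ∈ τ_X ✓.
  U = {F}: f^{-1}(U) = {ν} ∉ τ_X ✗.
  U = {D, G}: f^{-1}(U) = {ξ, σ} ∉ τ_X ✗.
  U = {E, F}: f^{-1}(U) = {ν, ρ} ∈ τ_X ✓.
  U = {D, F, G}: f^{-1}(U) = {ν, ξ, σ} ∉ τ_X ✗.
  U = {D, E, F, G}: f^{-1}(U) = {ν, ξ, ρ, σ} ∈ τ_X ✓.
Found U = {F} with f^{-1}(U) = {ν} not in τ_X. Therefore f is NOT continuous.


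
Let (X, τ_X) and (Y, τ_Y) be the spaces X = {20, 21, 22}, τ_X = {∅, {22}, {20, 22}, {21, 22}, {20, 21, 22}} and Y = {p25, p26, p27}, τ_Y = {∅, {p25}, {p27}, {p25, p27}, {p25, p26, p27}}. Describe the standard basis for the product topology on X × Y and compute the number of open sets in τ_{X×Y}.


Basis B = {∅ × ∅, {22} × {p25}, {22} × {p27}, {20, 22} × {p25}, {20, 22} × {p27}, {21, 22} × {p25}, {21, 22} × {p27}, {22} × {p25, p27}, {20, 21, 22} × {p25}, {20, 21, 22} × {p27}, {22} × {p25, p26, p27}, {20, 22} × {p25, p27}, {21, 22} × {p25, p27}, {20, 22} × {p25, p26, p27}, {20, 21, 22} × {p25, p27}, {21, 22} × {p25, p26, p27}, {20, 21, 22} × {p25, p26, p27}}; |τ_{X×Y}| = 50.

Enumerate products U × V with U ∈ τ_X, V ∈ τ_Y (deduplicated):
  ∅ × ∅ = {} (∅)
  {22} × {p25} = {(22,p25)}
  {22} × {p27} = {(22,p27)}
  {20, 22} × {p25} = {(20,p25), (22,p25)}
  {20, 22} × {p27} = {(20,p27), (22,p27)}
  {21, 22} × {p25} = {(21,p25), (22,p25)}
  {21, 22} × {p27} = {(21,p27), (22,p27)}
  {22} × {p25, p27} = {(22,p25), (22,p27)}
  {20, 21, 22} × {p25} = {(20,p25), (21,p25), (22,p25)}
  {20, 21, 22} × {p27} = {(20,p27), (21,p27), (22,p27)}
  {22} × {p25, p26, p27} = {(22,p25), (22,p26), (22,p27)}
  {20, 22} × {p25, p27} = {(20,p25), (20,p27), (22,p25), (22,p27)}
  {21, 22} × {p25, p27} = {(21,p25), (21,p27), (22,p25), (22,p27)}
  {20, 22} × {p25, p26, p27} = {(20,p25), (20,p26), (20,p27), (22,p25), (22,p26), (22,p27)}
  {20, 21, 22} × {p25, p27} = {(20,p25), (20,p27), (21,p25), (21,p27), (22,p25), (22,p27)}
  {21, 22} × {p25, p26, p27} = {(21,p25), (21,p26), (21,p27), (22,p25), (22,p26), (22,p27)}
  {20, 21, 22} × {p25, p26, p27} = {(20,p25), (20,p26), (20,p27), (21,p25), (21,p26), (21,p27), (22,p25), (22,p26), (22,p27)}
These 17 distinct sets form the basis B.
Close under arbitrary unions to get τ_{X×Y}; counting gives |τ_{X×Y}| = 50.


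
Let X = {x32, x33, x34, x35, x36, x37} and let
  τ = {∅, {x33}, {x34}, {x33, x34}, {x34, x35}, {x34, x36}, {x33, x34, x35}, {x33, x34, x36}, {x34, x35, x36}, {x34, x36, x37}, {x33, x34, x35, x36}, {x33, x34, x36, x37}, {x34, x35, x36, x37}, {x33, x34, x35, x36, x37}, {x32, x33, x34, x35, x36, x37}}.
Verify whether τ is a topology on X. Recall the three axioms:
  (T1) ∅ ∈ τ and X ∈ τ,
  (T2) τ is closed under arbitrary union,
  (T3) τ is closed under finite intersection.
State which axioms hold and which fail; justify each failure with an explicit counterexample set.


τ IS a topology on X.

Axiom (T1): ∅ ∈ τ? Yes; X ∈ τ? Yes.
Axiom (T2/T3): check pairwise unions and intersections of members of τ.
All pairwise intersections and unions checked — each lies in τ. Therefore τ satisfies (T1), (T2), (T3): it IS a topology on X.


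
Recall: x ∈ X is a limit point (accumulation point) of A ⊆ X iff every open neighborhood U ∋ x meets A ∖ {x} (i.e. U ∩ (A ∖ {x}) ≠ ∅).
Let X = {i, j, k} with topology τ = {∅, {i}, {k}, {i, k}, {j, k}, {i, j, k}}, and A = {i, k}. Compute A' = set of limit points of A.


A' = {j}

For each x ∈ X, list the open sets U ∈ τ with x ∈ U, then check whether U ∩ (A ∖ {x}) ≠ ∅ for every such U.
  x = i: open {i} ∋ x has {i} ∩ (A ∖ {i}) = ∅, so x is NOT a limit point.
  x = j: opens ∋ x are {j, k}, {i, j, k}; each meets A ∖ {j}, so x IS a limit point.
  x = k: open {k} ∋ x has {k} ∩ (A ∖ {k}) = ∅, so x is NOT a limit point.
Collecting: A' = {j}.


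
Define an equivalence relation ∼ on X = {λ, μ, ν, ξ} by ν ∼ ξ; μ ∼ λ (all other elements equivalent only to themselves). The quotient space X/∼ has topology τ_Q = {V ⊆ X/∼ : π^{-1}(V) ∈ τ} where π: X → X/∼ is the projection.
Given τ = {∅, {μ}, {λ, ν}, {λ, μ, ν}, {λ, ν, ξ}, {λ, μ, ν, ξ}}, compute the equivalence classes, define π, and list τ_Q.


X/∼ = {[λ=μ], [ν=ξ]}; |τ_Q| = 2.

Equivalence classes: [λ=μ], [ν=ξ].
Quotient map π: X → X/∼ sends λ ↦ [λ=μ], μ ↦ [λ=μ], ν ↦ [ν=ξ], ξ ↦ [ν=ξ].
For each subset V ⊆ X/∼, compute π^{-1}(V) ⊆ X and check whether π^{-1}(V) ∈ τ. V is open in τ_Q iff π^{-1}(V) ∈ τ.
  V = {}: π^{-1}(V) = ∅ ∈ τ ✓.
  V = {[λ=μ]}: π^{-1}(V) = {λ, μ} ∉ τ ✗.
  V = {[ν=ξ]}: π^{-1}(V) = {ν, ξ} ∉ τ ✗.
  V = {[λ=μ], [ν=ξ]}: π^{-1}(V) = {λ, μ, ν, ξ} ∈ τ ✓.
Open sets in the quotient: τ_Q = {{}, {[λ=μ], [ν=ξ]}} (2 elements).


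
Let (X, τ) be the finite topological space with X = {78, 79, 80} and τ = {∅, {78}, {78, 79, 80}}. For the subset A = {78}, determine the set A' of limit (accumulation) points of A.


A' = {79, 80}

For each x ∈ X, list the open sets U ∈ τ with x ∈ U, then check whether U ∩ (A ∖ {x}) ≠ ∅ for every such U.
  x = 78: open {78} ∋ x has {78} ∩ (A ∖ {78}) = ∅, so x is NOT a limit point.
  x = 79: opens ∋ x are {78, 79, 80}; each meets A ∖ {79}, so x IS a limit point.
  x = 80: opens ∋ x are {78, 79, 80}; each meets A ∖ {80}, so x IS a limit point.
Collecting: A' = {79, 80}.


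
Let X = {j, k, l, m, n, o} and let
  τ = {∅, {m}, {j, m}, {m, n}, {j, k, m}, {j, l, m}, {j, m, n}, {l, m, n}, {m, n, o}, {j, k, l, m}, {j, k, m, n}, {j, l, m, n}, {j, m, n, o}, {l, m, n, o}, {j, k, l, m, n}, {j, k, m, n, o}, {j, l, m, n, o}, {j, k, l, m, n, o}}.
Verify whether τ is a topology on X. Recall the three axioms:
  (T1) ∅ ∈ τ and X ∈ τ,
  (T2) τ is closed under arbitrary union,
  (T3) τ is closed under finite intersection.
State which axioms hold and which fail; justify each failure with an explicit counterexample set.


τ is NOT a topology on X.

Axiom (T1): ∅ ∈ τ? Yes; X ∈ τ? Yes.
Axiom (T2/T3): check pairwise unions and intersections of members of τ.
Counterexample for (T3): {j, l, m} ∩ {l, m, n} = {l, m} ∉ τ. Therefore τ is NOT a topology.


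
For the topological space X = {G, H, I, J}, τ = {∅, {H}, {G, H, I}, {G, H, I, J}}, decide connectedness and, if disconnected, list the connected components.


(X, τ) is connected.

Find clopen sets (U ∈ τ with X ∖ U ∈ τ):
  U = ∅, X ∖ U = {G, H, I, J} — both open, so U is clopen.
  U = {G, H, I, J}, X ∖ U = ∅ — both open, so U is clopen.
Only trivial clopens (∅ and X) exist, so (X, τ) is connected.
Compute connected components by grouping points that agree on all clopens:
  component: {G, H, I, J}


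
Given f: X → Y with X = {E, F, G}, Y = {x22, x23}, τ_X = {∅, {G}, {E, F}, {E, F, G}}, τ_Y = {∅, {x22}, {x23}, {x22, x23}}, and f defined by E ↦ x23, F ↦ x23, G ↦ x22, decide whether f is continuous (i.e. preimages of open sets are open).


f IS continuous.

Compute f^{-1}(U) for each U ∈ τ_Y:
  U = ∅: f^{-1}(U) = ∅ ∈ τ_X ✓.
  U = {x22}: f^{-1}(U) = {G} ∈ τ_X ✓.
  U = {x23}: f^{-1}(U) = {E, F} ∈ τ_X ✓.
  U = {x22, x23}: f^{-1}(U) = {E, F, G} ∈ τ_X ✓.
Every preimage lies in τ_X, so f IS continuous.


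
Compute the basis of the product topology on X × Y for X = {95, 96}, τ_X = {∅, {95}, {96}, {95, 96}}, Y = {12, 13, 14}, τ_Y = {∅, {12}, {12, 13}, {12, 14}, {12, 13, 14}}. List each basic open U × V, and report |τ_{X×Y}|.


Basis B = {∅ × ∅, {95} × {12}, {96} × {12}, {95} × {12, 13}, {95} × {12, 14}, {95, 96} × {12}, {96} × {12, 13}, {96} × {12, 14}, {95} × {12, 13, 14}, {96} × {12, 13, 14}, {95, 96} × {12, 13}, {95, 96} × {12, 14}, {95, 96} × {12, 13, 14}}; |τ_{X×Y}| = 25.

Enumerate products U × V with U ∈ τ_X, V ∈ τ_Y (deduplicated):
  ∅ × ∅ = {} (∅)
  {95} × {12} = {(95,12)}
  {96} × {12} = {(96,12)}
  {95} × {12, 13} = {(95,12), (95,13)}
  {95} × {12, 14} = {(95,12), (95,14)}
  {95, 96} × {12} = {(95,12), (96,12)}
  {96} × {12, 13} = {(96,12), (96,13)}
  {96} × {12, 14} = {(96,12), (96,14)}
  {95} × {12, 13, 14} = {(95,12), (95,13), (95,14)}
  {96} × {12, 13, 14} = {(96,12), (96,13), (96,14)}
  {95, 96} × {12, 13} = {(95,12), (95,13), (96,12), (96,13)}
  {95, 96} × {12, 14} = {(95,12), (95,14), (96,12), (96,14)}
  {95, 96} × {12, 13, 14} = {(95,12), (95,13), (95,14), (96,12), (96,13), (96,14)}
These 13 distinct sets form the basis B.
Close under arbitrary unions to get τ_{X×Y}; counting gives |τ_{X×Y}| = 25.


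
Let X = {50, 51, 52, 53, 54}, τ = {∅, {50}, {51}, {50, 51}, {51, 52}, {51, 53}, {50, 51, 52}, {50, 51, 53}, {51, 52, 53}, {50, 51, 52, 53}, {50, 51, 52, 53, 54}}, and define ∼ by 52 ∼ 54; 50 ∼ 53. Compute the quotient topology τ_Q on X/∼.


X/∼ = {[50=53], [51], [52=54]}; |τ_Q| = 4.

Equivalence classes: [50=53], [51], [52=54].
Quotient map π: X → X/∼ sends 50 ↦ [50=53], 51 ↦ [51], 52 ↦ [52=54], 53 ↦ [50=53], 54 ↦ [52=54].
For each subset V ⊆ X/∼, compute π^{-1}(V) ⊆ X and check whether π^{-1}(V) ∈ τ. V is open in τ_Q iff π^{-1}(V) ∈ τ.
  V = {}: π^{-1}(V) = ∅ ∈ τ ✓.
  V = {[50=53]}: π^{-1}(V) = {50, 53} ∉ τ ✗.
  V = {[51]}: π^{-1}(V) = {51} ∈ τ ✓.
  V = {[50=53], [51]}: π^{-1}(V) = {50, 51, 53} ∈ τ ✓.
  V = {[52=54]}: π^{-1}(V) = {52, 54} ∉ τ ✗.
  V = {[50=53], [52=54]}: π^{-1}(V) = {50, 52, 53, 54} ∉ τ ✗.
  V = {[51], [52=54]}: π^{-1}(V) = {51, 52, 54} ∉ τ ✗.
  V = {[50=53], [51], [52=54]}: π^{-1}(V) = {50, 51, 52, 53, 54} ∈ τ ✓.
Open sets in the quotient: τ_Q = {{}, {[51]}, {[50=53], [51]}, {[50=53], [51], [52=54]}} (4 elements).


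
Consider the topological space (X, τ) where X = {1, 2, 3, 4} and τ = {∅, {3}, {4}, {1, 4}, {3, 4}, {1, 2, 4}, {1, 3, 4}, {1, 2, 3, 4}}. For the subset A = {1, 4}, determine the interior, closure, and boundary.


int(A) = {1, 4}, cl(A) = {1, 2, 4}, ∂A = {2}.

Closed sets in (X, τ) are complements of opens:
  closed(X, τ) = {∅, {2}, {3}, {1, 2}, {2, 3}, {1, 2, 3}, {1, 2, 4}, {1, 2, 3, 4}}.
int(A) = ⋃ {U ∈ τ : U ⊆ A}. Opens contained in A: ∅, {4}, {1, 4}.
Taking the union of these: int(A) = {1, 4}.
cl(A) = ⋂ {C closed : A ⊆ C}. Closed sets containing A: {1, 2, 4}, {1, 2, 3, 4}.
Intersecting these: cl(A) = {1, 2, 4}.
∂A = cl(A) ∖ int(A) = {1, 2, 4} ∖ {1, 4} = {2}.


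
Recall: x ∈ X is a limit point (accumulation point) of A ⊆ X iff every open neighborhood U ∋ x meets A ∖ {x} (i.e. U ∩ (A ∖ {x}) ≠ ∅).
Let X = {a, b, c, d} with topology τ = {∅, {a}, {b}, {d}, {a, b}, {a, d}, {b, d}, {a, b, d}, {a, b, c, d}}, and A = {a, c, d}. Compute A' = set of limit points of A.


A' = {c}

For each x ∈ X, list the open sets U ∈ τ with x ∈ U, then check whether U ∩ (A ∖ {x}) ≠ ∅ for every such U.
  x = a: open {a} ∋ x has {a} ∩ (A ∖ {a}) = ∅, so x is NOT a limit point.
  x = b: open {b} ∋ x has {b} ∩ (A ∖ {b}) = ∅, so x is NOT a limit point.
  x = c: opens ∋ x are {a, b, c, d}; each meets A ∖ {c}, so x IS a limit point.
  x = d: open {d} ∋ x has {d} ∩ (A ∖ {d}) = ∅, so x is NOT a limit point.
Collecting: A' = {c}.


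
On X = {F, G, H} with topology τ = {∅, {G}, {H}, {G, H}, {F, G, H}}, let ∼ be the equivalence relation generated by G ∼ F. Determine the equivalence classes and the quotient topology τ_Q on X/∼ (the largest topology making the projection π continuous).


X/∼ = {[F=G], [H]}; |τ_Q| = 3.

Equivalence classes: [F=G], [H].
Quotient map π: X → X/∼ sends F ↦ [F=G], G ↦ [F=G], H ↦ [H].
For each subset V ⊆ X/∼, compute π^{-1}(V) ⊆ X and check whether π^{-1}(V) ∈ τ. V is open in τ_Q iff π^{-1}(V) ∈ τ.
  V = {}: π^{-1}(V) = ∅ ∈ τ ✓.
  V = {[F=G]}: π^{-1}(V) = {F, G} ∉ τ ✗.
  V = {[H]}: π^{-1}(V) = {H} ∈ τ ✓.
  V = {[F=G], [H]}: π^{-1}(V) = {F, G, H} ∈ τ ✓.
Open sets in the quotient: τ_Q = {{}, {[H]}, {[F=G], [H]}} (3 elements).
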